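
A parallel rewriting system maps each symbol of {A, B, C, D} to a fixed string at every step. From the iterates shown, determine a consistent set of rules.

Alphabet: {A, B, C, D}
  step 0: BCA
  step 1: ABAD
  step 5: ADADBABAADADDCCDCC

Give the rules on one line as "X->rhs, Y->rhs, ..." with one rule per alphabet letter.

A->D, B->A, C->BA, D->CC

  step 0 ⇒ step 1: BCA ⇒ A·BA·D
    A ↦ D
    B ↦ A
    C ↦ BA
    D ↦ CC  (constrained at step 1)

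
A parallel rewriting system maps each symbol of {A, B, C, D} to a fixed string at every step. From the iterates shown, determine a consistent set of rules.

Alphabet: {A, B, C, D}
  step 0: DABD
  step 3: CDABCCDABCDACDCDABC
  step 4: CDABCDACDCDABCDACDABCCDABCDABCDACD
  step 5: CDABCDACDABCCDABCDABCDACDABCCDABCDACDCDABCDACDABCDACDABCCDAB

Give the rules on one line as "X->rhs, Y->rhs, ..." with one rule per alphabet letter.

  step 4 ⇒ step 5: CDABCDACDCDABCDACDABCCDABCDABCDACD ⇒ CD·AB·C·DA·CD·AB·C·CD·AB·CD·AB·C·DA·CD·AB·C·CD·AB·C·DA·CD·CD·AB·C·DA·CD·AB·C·DA·CD·AB·C·CD·AB
    A ↦ C
    B ↦ DA
    C ↦ CD
    D ↦ AB

A->C, B->DA, C->CD, D->AB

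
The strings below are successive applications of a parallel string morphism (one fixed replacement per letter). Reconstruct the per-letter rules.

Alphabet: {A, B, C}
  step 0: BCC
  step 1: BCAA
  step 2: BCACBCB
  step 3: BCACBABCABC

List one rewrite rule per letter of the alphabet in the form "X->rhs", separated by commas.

A->CB, B->BC, C->A

  step 2 ⇒ step 3: BCACBCB ⇒ BC·A·CB·A·BC·A·BC
    A ↦ CB
    B ↦ BC
    C ↦ A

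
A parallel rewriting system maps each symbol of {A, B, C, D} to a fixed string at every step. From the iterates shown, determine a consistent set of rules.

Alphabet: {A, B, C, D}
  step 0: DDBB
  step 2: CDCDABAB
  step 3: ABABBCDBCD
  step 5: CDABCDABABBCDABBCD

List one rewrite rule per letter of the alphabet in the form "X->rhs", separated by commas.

  step 2 ⇒ step 3: CDCDABAB ⇒ A·B·A·B·B·CD·B·CD
    A ↦ B
    B ↦ CD
    C ↦ A
    D ↦ B

A->B, B->CD, C->A, D->B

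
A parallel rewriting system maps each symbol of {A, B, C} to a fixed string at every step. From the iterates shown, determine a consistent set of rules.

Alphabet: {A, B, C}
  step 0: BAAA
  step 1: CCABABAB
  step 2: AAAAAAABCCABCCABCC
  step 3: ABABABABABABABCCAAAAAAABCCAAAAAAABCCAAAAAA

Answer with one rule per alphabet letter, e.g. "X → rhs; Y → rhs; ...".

A->AB, B->CC, C->AAA

  step 2 ⇒ step 3: AAAAAAABCCABCCABCC ⇒ AB·AB·AB·AB·AB·AB·AB·CC·AAA·AAA·AB·CC·AAA·AAA·AB·CC·AAA·AAA
    A ↦ AB
    B ↦ CC
    C ↦ AAA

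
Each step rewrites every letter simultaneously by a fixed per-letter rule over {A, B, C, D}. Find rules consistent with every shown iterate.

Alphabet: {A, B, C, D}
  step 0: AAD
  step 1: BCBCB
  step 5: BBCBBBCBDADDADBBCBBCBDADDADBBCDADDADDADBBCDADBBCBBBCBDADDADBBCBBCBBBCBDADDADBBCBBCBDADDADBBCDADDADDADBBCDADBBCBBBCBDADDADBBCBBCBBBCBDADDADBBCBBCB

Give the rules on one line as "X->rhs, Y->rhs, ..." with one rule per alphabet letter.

A->BC, B->DAD, C->BBC, D->B

  step 0 ⇒ step 1: AAD ⇒ BC·BC·B
    A ↦ BC
    D ↦ B
    B ↦ DAD  (constrained at step 1)
    C ↦ BBC  (constrained at step 1)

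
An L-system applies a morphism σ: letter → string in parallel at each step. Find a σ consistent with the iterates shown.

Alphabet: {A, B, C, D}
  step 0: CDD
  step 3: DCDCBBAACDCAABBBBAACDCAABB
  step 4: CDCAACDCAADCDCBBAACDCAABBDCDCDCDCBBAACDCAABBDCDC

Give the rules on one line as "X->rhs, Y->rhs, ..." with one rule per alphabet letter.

A->B, B->DC, C->AA, D->CDC

  step 3 ⇒ step 4: DCDCBBAACDCAABBBBAACDCAABB ⇒ CDC·AA·CDC·AA·DC·DC·B·B·AA·CDC·AA·B·B·DC·DC·DC·DC·B·B·AA·CDC·AA·B·B·DC·DC
    A ↦ B
    B ↦ DC
    C ↦ AA
    D ↦ CDC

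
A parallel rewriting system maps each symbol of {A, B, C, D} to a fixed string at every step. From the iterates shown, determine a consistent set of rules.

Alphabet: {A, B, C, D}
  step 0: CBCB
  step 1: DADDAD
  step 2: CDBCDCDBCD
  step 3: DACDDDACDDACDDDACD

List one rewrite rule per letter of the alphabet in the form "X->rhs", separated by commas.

A->B, B->D, C->DA, D->CD

  step 2 ⇒ step 3: CDBCDCDBCD ⇒ DA·CD·D·DA·CD·DA·CD·D·DA·CD
    B ↦ D
    C ↦ DA
    D ↦ CD
  step 1 ⇒ step 2: DADDAD ⇒ CD·B·CD·CD·B·CD
    A ↦ B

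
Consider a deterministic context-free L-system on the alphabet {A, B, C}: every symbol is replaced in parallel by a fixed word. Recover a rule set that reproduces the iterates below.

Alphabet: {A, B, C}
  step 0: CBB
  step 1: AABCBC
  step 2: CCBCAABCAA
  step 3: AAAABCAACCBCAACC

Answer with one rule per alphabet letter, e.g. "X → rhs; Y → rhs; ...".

A->C, B->BC, C->AA

  step 2 ⇒ step 3: CCBCAABCAA ⇒ AA·AA·BC·AA·C·C·BC·AA·C·C
    A ↦ C
    B ↦ BC
    C ↦ AA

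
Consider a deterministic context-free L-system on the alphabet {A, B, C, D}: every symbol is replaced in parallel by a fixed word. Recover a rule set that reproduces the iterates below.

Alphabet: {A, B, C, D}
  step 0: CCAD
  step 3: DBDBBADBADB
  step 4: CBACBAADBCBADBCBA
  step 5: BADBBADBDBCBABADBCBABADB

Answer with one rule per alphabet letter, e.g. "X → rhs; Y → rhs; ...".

A->DB, B->A, C->B, D->CB

  step 4 ⇒ step 5: CBACBAADBCBADBCBA ⇒ B·A·DB·B·A·DB·DB·CB·A·B·A·DB·CB·A·B·A·DB
    A ↦ DB
    B ↦ A
    C ↦ B
    D ↦ CB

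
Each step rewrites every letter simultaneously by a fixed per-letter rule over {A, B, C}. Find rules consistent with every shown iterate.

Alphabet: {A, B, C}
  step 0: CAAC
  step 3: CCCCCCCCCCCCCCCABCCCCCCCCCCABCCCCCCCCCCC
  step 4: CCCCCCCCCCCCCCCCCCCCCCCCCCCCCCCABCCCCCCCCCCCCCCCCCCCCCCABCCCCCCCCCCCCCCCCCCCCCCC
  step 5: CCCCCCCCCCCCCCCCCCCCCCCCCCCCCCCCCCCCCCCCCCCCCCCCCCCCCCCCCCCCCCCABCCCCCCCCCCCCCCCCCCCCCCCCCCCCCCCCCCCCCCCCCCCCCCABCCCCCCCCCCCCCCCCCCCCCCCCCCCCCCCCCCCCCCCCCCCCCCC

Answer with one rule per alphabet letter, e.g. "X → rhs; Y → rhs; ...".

  step 4 ⇒ step 5: CCCCCCCCCCCCCCCCCCCCCCCCCCCCCCCABCCCCCCCCCCCCCCCCCCCCCCABCCCCCCCCCCCCCCCCCCCCCCC ⇒ CC·CC·CC·CC·CC·CC·CC·CC·CC·CC·CC·CC·CC·CC·CC·CC·CC·CC·CC·CC·CC·CC·CC·CC·CC·CC·CC·CC·CC·CC·CC·CAB·C·CC·CC·CC·CC·CC·CC·CC·CC·CC·CC·CC·CC·CC·CC·CC·CC·CC·CC·CC·CC·CC·CC·CAB·C·CC·CC·CC·CC·CC·CC·CC·CC·CC·CC·CC·CC·CC·CC·CC·CC·CC·CC·CC·CC·CC·CC·CC
    A ↦ CAB
    B ↦ C
    C ↦ CC

A->CAB, B->C, C->CC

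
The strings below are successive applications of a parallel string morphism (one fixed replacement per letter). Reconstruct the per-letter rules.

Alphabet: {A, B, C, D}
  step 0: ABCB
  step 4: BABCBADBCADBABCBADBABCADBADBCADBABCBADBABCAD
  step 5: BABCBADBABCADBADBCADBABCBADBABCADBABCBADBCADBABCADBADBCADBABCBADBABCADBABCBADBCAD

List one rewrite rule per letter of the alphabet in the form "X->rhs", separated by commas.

  step 4 ⇒ step 5: BABCBADBCADBABCBADBABCADBADBCADBABCBADBABCAD ⇒ BA·BC·BA·D·BA·BC·AD·BA·D·BC·AD·BA·BC·BA·D·BA·BC·AD·BA·BC·BA·D·BC·AD·BA·BC·AD·BA·D·BC·AD·BA·BC·BA·D·BA·BC·AD·BA·BC·BA·D·BC·AD
    A ↦ BC
    B ↦ BA
    C ↦ D
    D ↦ AD

A->BC, B->BA, C->D, D->AD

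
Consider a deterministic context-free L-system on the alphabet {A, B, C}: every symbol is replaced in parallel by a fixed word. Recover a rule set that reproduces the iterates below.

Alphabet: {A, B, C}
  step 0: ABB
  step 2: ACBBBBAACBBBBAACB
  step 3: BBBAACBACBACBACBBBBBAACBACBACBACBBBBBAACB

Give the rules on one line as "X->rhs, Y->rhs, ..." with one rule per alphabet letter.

  step 2 ⇒ step 3: ACBBBBAACBBBBAACB ⇒ B·BBA·ACB·ACB·ACB·ACB·B·B·BBA·ACB·ACB·ACB·ACB·B·B·BBA·ACB
    A ↦ B
    B ↦ ACB
    C ↦ BBA

A->B, B->ACB, C->BBA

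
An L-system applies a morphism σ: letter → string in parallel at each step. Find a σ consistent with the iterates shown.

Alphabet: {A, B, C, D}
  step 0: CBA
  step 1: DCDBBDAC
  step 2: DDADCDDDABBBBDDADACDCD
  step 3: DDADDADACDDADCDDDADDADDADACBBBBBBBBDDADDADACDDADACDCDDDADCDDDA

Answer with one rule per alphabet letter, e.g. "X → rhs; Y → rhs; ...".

A->DAC, B->BB, C->DCD, D->DDA

  step 2 ⇒ step 3: DDADCDDDABBBBDDADACDCD ⇒ DDA·DDA·DAC·DDA·DCD·DDA·DDA·DDA·DAC·BB·BB·BB·BB·DDA·DDA·DAC·DDA·DAC·DCD·DDA·DCD·DDA
    A ↦ DAC
    B ↦ BB
    C ↦ DCD
    D ↦ DDA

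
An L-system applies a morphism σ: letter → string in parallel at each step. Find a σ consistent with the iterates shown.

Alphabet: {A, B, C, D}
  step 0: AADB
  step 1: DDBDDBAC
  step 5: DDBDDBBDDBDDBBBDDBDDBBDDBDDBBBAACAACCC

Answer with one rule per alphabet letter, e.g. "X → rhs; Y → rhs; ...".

  step 0 ⇒ step 1: AADB ⇒ DDB·DDB·A·C
    A ↦ DDB
    B ↦ C
    D ↦ A
    C ↦ B  (constrained at step 1)

A->DDB, B->C, C->B, D->A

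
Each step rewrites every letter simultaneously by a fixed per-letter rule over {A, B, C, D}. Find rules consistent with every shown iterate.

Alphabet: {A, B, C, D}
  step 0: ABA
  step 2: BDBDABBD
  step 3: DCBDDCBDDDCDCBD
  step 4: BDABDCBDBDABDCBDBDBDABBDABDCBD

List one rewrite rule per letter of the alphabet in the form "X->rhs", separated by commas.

A->D, B->DC, C->AB, D->BD

  step 3 ⇒ step 4: DCBDDCBDDDCDCBD ⇒ BD·AB·DC·BD·BD·AB·DC·BD·BD·BD·AB·BD·AB·DC·BD
    B ↦ DC
    C ↦ AB
    D ↦ BD
  step 2 ⇒ step 3: BDBDABBD ⇒ DC·BD·DC·BD·D·DC·DC·BD
    A ↦ D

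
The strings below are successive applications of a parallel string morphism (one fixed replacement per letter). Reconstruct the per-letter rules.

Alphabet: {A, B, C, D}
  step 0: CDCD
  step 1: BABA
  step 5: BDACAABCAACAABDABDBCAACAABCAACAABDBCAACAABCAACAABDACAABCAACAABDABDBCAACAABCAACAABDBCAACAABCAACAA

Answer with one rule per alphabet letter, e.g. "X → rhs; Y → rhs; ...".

  step 0 ⇒ step 1: CDCD ⇒ B·A·B·A
    C ↦ B
    D ↦ A
    A ↦ CAA  (constrained at step 1)
    B ↦ BD  (constrained at step 1)

A->CAA, B->BD, C->B, D->A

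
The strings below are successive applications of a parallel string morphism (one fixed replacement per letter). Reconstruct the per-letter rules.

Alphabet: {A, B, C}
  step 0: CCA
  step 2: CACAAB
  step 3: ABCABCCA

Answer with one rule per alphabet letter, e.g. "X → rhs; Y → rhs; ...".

  step 2 ⇒ step 3: CACAAB ⇒ AB·C·AB·C·C·A
    A ↦ C
    B ↦ A
    C ↦ AB

A->C, B->A, C->AB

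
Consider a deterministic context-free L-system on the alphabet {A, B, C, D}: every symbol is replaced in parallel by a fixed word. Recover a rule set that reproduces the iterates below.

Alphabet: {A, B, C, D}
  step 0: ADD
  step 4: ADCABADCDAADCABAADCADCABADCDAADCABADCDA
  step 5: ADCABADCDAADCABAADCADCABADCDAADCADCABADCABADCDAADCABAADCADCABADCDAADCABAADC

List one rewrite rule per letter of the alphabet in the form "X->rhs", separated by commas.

A->ADC, B->DA, C->B, D->A

  step 4 ⇒ step 5: ADCABADCDAADCABAADCADCABADCDAADCABADCDA ⇒ ADC·A·B·ADC·DA·ADC·A·B·A·ADC·ADC·A·B·ADC·DA·ADC·ADC·A·B·ADC·A·B·ADC·DA·ADC·A·B·A·ADC·ADC·A·B·ADC·DA·ADC·A·B·A·ADC
    A ↦ ADC
    B ↦ DA
    C ↦ B
    D ↦ A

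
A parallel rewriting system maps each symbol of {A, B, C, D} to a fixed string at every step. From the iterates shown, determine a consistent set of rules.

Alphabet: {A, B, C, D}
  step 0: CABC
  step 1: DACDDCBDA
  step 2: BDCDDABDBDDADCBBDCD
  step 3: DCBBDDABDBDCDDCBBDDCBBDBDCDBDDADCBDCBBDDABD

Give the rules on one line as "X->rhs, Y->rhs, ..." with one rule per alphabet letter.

A->CD, B->DCB, C->DA, D->BD

  step 2 ⇒ step 3: BDCDDABDBDDADCBBDCD ⇒ DCB·BD·DA·BD·BD·CD·DCB·BD·DCB·BD·BD·CD·BD·DA·DCB·DCB·BD·DA·BD
    A ↦ CD
    B ↦ DCB
    C ↦ DA
    D ↦ BD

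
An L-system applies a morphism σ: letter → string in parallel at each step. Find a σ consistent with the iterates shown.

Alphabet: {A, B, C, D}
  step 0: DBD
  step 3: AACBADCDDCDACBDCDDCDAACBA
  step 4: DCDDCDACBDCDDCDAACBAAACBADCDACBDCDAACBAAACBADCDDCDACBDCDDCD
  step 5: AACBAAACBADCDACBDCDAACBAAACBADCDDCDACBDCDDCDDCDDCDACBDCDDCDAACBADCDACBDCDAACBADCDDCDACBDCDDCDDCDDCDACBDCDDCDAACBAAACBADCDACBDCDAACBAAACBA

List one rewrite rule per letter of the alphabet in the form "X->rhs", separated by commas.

  step 4 ⇒ step 5: DCDDCDACBDCDDCDAACBAAACBADCDACBDCDAACBAAACBADCDDCDACBDCDDCD ⇒ A·ACB·A·A·ACB·A·DCD·ACB·DCD·A·ACB·A·A·ACB·A·DCD·DCD·ACB·DCD·DCD·DCD·DCD·ACB·DCD·DCD·A·ACB·A·DCD·ACB·DCD·A·ACB·A·DCD·DCD·ACB·DCD·DCD·DCD·DCD·ACB·DCD·DCD·A·ACB·A·A·ACB·A·DCD·ACB·DCD·A·ACB·A·A·ACB·A
    A ↦ DCD
    B ↦ DCD
    C ↦ ACB
    D ↦ A

A->DCD, B->DCD, C->ACB, D->A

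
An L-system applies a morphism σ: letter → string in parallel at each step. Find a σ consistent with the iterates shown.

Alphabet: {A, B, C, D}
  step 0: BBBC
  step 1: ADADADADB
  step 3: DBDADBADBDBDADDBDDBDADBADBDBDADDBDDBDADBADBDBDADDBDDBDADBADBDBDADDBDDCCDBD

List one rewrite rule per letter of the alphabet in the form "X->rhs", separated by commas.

A->DCC, B->AD, C->ADB, D->DBD

  step 0 ⇒ step 1: BBBC ⇒ AD·AD·AD·ADB
    B ↦ AD
    C ↦ ADB
    A ↦ DCC  (constrained at step 1)
    D ↦ DBD  (constrained at step 1)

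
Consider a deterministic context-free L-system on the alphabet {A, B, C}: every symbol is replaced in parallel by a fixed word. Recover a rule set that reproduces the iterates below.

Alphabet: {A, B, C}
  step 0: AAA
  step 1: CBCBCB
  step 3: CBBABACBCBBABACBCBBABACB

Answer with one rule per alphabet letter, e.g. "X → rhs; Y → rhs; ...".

  step 0 ⇒ step 1: AAA ⇒ CB·CB·CB
    A ↦ CB
    B ↦ BA  (constrained at step 1)
    C ↦ CB  (constrained at step 1)

A->CB, B->BA, C->CB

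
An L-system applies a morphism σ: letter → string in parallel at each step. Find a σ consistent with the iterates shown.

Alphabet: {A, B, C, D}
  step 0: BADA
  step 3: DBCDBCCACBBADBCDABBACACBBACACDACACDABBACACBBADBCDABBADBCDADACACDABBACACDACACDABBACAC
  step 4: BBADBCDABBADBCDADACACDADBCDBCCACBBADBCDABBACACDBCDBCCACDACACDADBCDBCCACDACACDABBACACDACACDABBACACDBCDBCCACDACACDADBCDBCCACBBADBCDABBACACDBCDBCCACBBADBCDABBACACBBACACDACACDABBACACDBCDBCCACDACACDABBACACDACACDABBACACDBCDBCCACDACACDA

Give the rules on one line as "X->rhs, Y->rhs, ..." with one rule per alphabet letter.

A->CAC, B->DBC, C->DA, D->BBA

  step 3 ⇒ step 4: DBCDBCCACBBADBCDABBACACBBACACDACACDABBACACBBADBCDABBADBCDADACACDABBACACDACACDABBACAC ⇒ BBA·DBC·DA·BBA·DBC·DA·DA·CAC·DA·DBC·DBC·CAC·BBA·DBC·DA·BBA·CAC·DBC·DBC·CAC·DA·CAC·DA·DBC·DBC·CAC·DA·CAC·DA·BBA·CAC·DA·CAC·DA·BBA·CAC·DBC·DBC·CAC·DA·CAC·DA·DBC·DBC·CAC·BBA·DBC·DA·BBA·CAC·DBC·DBC·CAC·BBA·DBC·DA·BBA·CAC·BBA·CAC·DA·CAC·DA·BBA·CAC·DBC·DBC·CAC·DA·CAC·DA·BBA·CAC·DA·CAC·DA·BBA·CAC·DBC·DBC·CAC·DA·CAC·DA
    A ↦ CAC
    B ↦ DBC
    C ↦ DA
    D ↦ BBA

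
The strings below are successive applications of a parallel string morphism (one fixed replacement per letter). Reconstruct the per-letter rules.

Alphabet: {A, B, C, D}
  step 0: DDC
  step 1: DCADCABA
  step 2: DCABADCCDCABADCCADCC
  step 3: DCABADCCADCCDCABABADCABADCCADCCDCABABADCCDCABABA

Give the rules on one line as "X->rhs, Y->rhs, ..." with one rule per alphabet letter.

  step 2 ⇒ step 3: DCABADCCDCABADCCADCC ⇒ DCA·BA·DCC·A·DCC·DCA·BA·BA·DCA·BA·DCC·A·DCC·DCA·BA·BA·DCC·DCA·BA·BA
    A ↦ DCC
    B ↦ A
    C ↦ BA
    D ↦ DCA

A->DCC, B->A, C->BA, D->DCA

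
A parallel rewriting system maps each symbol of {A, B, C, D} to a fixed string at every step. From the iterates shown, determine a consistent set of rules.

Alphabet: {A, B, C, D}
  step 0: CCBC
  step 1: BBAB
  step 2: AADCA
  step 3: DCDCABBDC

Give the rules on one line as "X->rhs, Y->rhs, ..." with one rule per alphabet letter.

A->DC, B->A, C->B, D->AB

  step 2 ⇒ step 3: AADCA ⇒ DC·DC·AB·B·DC
    A ↦ DC
    C ↦ B
    D ↦ AB
  step 0 ⇒ step 1: CCBC ⇒ B·B·A·B
    B ↦ A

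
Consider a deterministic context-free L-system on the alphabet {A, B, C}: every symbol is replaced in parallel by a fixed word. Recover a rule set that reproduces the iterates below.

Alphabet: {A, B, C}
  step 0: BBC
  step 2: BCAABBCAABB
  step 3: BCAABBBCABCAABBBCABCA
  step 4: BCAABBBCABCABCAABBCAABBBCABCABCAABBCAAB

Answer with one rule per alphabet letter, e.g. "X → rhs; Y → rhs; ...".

A->B, B->BCA, C->A

  step 3 ⇒ step 4: BCAABBBCABCAABBBCABCA ⇒ BCA·A·B·B·BCA·BCA·BCA·A·B·BCA·A·B·B·BCA·BCA·BCA·A·B·BCA·A·B
    A ↦ B
    B ↦ BCA
    C ↦ A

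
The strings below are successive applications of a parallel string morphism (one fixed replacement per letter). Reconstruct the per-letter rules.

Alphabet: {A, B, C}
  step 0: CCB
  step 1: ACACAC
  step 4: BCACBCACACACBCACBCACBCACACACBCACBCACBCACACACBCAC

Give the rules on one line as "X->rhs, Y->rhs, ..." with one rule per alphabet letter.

A->BC, B->AC, C->AC

  step 0 ⇒ step 1: CCB ⇒ AC·AC·AC
    B ↦ AC
    C ↦ AC
    A ↦ BC  (constrained at step 1)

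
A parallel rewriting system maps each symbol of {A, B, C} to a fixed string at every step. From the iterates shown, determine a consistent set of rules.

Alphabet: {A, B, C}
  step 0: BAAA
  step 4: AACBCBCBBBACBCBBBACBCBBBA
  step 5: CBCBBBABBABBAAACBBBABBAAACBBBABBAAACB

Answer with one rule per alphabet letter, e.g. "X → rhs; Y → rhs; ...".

A->CB, B->A, C->BB

  step 4 ⇒ step 5: AACBCBCBBBACBCBBBACBCBBBA ⇒ CB·CB·BB·A·BB·A·BB·A·A·A·CB·BB·A·BB·A·A·A·CB·BB·A·BB·A·A·A·CB
    A ↦ CB
    B ↦ A
    C ↦ BB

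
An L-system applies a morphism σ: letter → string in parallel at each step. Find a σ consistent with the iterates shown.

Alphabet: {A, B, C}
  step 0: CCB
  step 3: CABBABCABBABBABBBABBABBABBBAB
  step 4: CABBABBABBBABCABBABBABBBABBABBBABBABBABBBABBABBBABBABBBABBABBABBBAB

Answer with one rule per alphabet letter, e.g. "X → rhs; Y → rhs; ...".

A->B, B->BAB, C->CA

  step 3 ⇒ step 4: CABBABCABBABBABBBABBABBABBBAB ⇒ CA·B·BAB·BAB·B·BAB·CA·B·BAB·BAB·B·BAB·BAB·B·BAB·BAB·BAB·B·BAB·BAB·B·BAB·BAB·B·BAB·BAB·BAB·B·BAB
    A ↦ B
    B ↦ BAB
    C ↦ CA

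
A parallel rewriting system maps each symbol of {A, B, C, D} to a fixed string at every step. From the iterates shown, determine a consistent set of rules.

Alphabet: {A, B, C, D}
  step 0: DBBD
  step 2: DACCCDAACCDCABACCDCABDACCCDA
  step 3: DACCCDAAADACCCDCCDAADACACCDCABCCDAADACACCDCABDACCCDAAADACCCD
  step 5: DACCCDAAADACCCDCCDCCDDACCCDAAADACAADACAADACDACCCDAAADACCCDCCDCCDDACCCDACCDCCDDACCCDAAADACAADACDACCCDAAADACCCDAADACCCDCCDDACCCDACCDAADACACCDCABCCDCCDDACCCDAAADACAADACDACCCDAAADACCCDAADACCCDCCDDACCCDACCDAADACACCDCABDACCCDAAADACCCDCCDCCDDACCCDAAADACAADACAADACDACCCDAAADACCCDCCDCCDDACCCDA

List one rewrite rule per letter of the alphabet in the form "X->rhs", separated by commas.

A->CCD, B->CAB, C->A, D->DAC

  step 2 ⇒ step 3: DACCCDAACCDCABACCDCABDACCCDA ⇒ DAC·CCD·A·A·A·DAC·CCD·CCD·A·A·DAC·A·CCD·CAB·CCD·A·A·DAC·A·CCD·CAB·DAC·CCD·A·A·A·DAC·CCD
    A ↦ CCD
    B ↦ CAB
    C ↦ A
    D ↦ DAC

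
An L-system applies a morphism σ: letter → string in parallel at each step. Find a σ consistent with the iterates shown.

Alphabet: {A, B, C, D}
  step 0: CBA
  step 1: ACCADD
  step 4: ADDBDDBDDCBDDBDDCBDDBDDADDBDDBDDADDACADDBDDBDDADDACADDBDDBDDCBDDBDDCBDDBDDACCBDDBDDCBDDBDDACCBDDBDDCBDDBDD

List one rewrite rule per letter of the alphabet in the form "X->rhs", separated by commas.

A->ADD, B->C, C->AC, D->BDD

  step 0 ⇒ step 1: CBA ⇒ AC·C·ADD
    A ↦ ADD
    B ↦ C
    C ↦ AC
    D ↦ BDD  (constrained at step 1)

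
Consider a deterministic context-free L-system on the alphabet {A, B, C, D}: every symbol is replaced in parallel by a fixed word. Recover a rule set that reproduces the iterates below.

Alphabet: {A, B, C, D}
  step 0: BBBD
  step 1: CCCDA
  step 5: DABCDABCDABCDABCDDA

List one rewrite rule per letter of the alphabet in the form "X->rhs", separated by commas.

A->B, B->C, C->D, D->DA

  step 0 ⇒ step 1: BBBD ⇒ C·C·C·DA
    B ↦ C
    D ↦ DA
    A ↦ B  (constrained at step 1)
    C ↦ D  (constrained at step 1)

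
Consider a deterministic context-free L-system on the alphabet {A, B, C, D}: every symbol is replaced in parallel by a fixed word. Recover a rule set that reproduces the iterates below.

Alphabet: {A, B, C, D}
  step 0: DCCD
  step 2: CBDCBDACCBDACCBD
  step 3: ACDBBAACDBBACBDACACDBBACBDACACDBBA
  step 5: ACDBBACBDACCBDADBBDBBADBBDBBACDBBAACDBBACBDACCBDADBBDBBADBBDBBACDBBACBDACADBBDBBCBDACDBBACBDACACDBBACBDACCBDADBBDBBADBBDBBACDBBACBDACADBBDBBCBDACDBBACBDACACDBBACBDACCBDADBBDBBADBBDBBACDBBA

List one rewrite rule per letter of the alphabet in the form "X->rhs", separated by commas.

  step 2 ⇒ step 3: CBDCBDACCBDACCBD ⇒ AC·DBB·A·AC·DBB·A·CBD·AC·AC·DBB·A·CBD·AC·AC·DBB·A
    A ↦ CBD
    B ↦ DBB
    C ↦ AC
    D ↦ A

A->CBD, B->DBB, C->AC, D->A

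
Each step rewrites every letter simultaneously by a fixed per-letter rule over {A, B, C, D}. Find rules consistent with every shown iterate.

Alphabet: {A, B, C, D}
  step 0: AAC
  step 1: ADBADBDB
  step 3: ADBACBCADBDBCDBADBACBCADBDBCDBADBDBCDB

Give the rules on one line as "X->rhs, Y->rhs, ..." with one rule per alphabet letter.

A->ADB, B->C, C->DB, D->ACB

  step 0 ⇒ step 1: AAC ⇒ ADB·ADB·DB
    A ↦ ADB
    C ↦ DB
    B ↦ C  (constrained at step 1)
    D ↦ ACB  (constrained at step 1)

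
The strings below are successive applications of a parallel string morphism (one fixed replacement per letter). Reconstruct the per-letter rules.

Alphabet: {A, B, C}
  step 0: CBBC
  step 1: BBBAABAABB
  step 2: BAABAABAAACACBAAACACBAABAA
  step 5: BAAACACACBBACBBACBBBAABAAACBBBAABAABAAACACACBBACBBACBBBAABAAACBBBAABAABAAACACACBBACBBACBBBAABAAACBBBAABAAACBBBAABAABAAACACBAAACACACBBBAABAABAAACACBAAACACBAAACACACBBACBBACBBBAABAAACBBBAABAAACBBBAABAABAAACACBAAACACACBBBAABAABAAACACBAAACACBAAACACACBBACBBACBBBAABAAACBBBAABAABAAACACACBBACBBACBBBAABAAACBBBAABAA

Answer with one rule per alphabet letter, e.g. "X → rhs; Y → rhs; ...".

A->AC, B->BAA, C->BB

  step 1 ⇒ step 2: BBBAABAABB ⇒ BAA·BAA·BAA·AC·AC·BAA·AC·AC·BAA·BAA
    A ↦ AC
    B ↦ BAA
  step 0 ⇒ step 1: CBBC ⇒ BB·BAA·BAA·BB
    C ↦ BB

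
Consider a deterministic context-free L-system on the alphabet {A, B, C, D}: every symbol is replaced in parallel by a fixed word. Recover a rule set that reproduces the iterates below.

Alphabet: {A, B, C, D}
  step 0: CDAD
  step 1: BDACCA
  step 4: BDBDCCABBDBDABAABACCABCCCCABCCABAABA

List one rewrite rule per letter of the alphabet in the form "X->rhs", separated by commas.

  step 0 ⇒ step 1: CDAD ⇒ BD·A·CC·A
    A ↦ CC
    C ↦ BD
    D ↦ A
    B ↦ AB  (constrained at step 1)

A->CC, B->AB, C->BD, D->A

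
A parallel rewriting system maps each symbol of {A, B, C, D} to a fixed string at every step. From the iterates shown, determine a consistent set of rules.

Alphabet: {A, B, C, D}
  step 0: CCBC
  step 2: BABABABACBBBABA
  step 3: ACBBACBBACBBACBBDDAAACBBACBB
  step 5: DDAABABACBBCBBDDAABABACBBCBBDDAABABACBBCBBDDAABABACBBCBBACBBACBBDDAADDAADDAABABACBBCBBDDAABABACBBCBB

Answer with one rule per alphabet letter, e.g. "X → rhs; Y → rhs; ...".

A->CBB, B->A, C->DD, D->BA

  step 2 ⇒ step 3: BABABABACBBBABA ⇒ A·CBB·A·CBB·A·CBB·A·CBB·DD·A·A·A·CBB·A·CBB
    A ↦ CBB
    B ↦ A
    C ↦ DD
    D ↦ BA  (constrained at step 3)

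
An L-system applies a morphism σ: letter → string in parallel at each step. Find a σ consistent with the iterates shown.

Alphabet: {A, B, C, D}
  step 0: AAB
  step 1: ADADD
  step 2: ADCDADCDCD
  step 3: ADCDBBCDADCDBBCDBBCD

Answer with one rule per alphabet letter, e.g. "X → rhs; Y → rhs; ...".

  step 2 ⇒ step 3: ADCDADCDCD ⇒ AD·CD·BB·CD·AD·CD·BB·CD·BB·CD
    A ↦ AD
    C ↦ BB
    D ↦ CD
  step 0 ⇒ step 1: AAB ⇒ AD·AD·D
    B ↦ D

A->AD, B->D, C->BB, D->CD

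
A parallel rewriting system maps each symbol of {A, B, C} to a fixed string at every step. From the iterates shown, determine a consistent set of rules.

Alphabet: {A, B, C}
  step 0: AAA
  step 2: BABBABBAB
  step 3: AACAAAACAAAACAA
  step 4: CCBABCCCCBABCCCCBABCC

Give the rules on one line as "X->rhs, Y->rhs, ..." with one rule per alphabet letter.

A->C, B->AA, C->BAB

  step 3 ⇒ step 4: AACAAAACAAAACAA ⇒ C·C·BAB·C·C·C·C·BAB·C·C·C·C·BAB·C·C
    A ↦ C
    C ↦ BAB
  step 2 ⇒ step 3: BABBABBAB ⇒ AA·C·AA·AA·C·AA·AA·C·AA
    B ↦ AA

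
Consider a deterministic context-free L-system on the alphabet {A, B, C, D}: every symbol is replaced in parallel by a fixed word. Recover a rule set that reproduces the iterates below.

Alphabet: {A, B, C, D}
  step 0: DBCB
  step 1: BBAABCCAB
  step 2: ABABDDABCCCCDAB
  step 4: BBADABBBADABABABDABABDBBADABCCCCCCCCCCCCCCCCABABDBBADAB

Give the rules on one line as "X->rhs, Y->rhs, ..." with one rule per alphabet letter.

A->D, B->AB, C->CC, D->BBA

  step 1 ⇒ step 2: BBAABCCAB ⇒ AB·AB·D·D·AB·CC·CC·D·AB
    A ↦ D
    B ↦ AB
    C ↦ CC
  step 0 ⇒ step 1: DBCB ⇒ BBA·AB·CC·AB
    D ↦ BBA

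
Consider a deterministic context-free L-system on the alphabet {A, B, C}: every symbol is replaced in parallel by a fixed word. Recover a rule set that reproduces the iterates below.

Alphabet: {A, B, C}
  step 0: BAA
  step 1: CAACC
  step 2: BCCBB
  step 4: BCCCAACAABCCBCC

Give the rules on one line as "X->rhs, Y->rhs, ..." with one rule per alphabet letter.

A->C, B->CAA, C->B

  step 1 ⇒ step 2: CAACC ⇒ B·C·C·B·B
    A ↦ C
    C ↦ B
  step 0 ⇒ step 1: BAA ⇒ CAA·C·C
    B ↦ CAA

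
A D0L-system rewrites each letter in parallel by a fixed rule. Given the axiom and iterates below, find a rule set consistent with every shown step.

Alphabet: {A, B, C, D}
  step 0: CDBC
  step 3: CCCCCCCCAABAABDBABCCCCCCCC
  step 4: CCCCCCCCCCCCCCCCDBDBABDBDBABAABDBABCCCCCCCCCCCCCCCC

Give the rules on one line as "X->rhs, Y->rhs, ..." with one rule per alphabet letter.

A->DB, B->AB, C->CC, D->A

  step 3 ⇒ step 4: CCCCCCCCAABAABDBABCCCCCCCC ⇒ CC·CC·CC·CC·CC·CC·CC·CC·DB·DB·AB·DB·DB·AB·A·AB·DB·AB·CC·CC·CC·CC·CC·CC·CC·CC
    A ↦ DB
    B ↦ AB
    C ↦ CC
    D ↦ A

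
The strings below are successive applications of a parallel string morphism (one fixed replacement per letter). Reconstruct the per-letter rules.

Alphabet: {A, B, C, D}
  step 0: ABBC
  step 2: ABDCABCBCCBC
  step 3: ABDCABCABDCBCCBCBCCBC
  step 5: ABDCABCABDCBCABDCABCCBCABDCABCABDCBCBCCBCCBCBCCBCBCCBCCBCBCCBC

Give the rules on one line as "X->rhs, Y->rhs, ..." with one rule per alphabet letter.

A->ABD, B->C, C->BC, D->A

  step 2 ⇒ step 3: ABDCABCBCCBC ⇒ ABD·C·A·BC·ABD·C·BC·C·BC·BC·C·BC
    A ↦ ABD
    B ↦ C
    C ↦ BC
    D ↦ A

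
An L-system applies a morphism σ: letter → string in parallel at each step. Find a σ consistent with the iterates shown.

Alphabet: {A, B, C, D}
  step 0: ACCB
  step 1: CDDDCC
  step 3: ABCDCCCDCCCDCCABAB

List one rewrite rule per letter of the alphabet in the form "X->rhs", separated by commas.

  step 0 ⇒ step 1: ACCB ⇒ CD·D·D·CC
    A ↦ CD
    B ↦ CC
    C ↦ D
    D ↦ AB  (constrained at step 1)

A->CD, B->CC, C->D, D->AB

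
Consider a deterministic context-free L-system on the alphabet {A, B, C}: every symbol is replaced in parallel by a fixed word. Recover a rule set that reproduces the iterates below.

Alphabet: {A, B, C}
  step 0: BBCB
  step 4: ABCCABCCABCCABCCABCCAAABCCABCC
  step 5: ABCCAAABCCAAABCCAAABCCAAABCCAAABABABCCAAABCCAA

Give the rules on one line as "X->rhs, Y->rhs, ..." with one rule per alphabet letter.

  step 4 ⇒ step 5: ABCCABCCABCCABCCABCCAAABCCABCC ⇒ AB·CC·A·A·AB·CC·A·A·AB·CC·A·A·AB·CC·A·A·AB·CC·A·A·AB·AB·AB·CC·A·A·AB·CC·A·A
    A ↦ AB
    B ↦ CC
    C ↦ A

A->AB, B->CC, C->A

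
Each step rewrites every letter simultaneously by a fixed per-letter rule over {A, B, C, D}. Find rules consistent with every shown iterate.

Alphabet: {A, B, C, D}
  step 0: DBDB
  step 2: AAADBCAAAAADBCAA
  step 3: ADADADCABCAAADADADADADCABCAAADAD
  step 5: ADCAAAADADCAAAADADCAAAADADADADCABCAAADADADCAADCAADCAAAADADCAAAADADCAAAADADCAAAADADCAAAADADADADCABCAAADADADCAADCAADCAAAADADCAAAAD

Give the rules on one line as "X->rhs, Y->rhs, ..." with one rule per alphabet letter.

A->AD, B->BC, C->AA, D->CA

  step 2 ⇒ step 3: AAADBCAAAAADBCAA ⇒ AD·AD·AD·CA·BC·AA·AD·AD·AD·AD·AD·CA·BC·AA·AD·AD
    A ↦ AD
    B ↦ BC
    C ↦ AA
    D ↦ CA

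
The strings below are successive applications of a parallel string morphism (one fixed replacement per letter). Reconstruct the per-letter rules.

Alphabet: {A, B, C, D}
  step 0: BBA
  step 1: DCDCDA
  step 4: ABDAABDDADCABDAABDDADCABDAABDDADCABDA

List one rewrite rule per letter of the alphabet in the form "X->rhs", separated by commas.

  step 0 ⇒ step 1: BBA ⇒ DC·DC·DA
    A ↦ DA
    B ↦ DC
    C ↦ D  (constrained at step 1)
    D ↦ AB  (constrained at step 1)

A->DA, B->DC, C->D, D->AB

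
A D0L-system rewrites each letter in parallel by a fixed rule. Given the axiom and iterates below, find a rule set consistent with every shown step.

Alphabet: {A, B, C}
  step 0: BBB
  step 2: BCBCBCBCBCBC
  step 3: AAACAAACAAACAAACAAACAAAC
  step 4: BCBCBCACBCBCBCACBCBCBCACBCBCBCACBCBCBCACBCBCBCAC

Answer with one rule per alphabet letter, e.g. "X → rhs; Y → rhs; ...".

A->BC, B->AA, C->AC

  step 3 ⇒ step 4: AAACAAACAAACAAACAAACAAAC ⇒ BC·BC·BC·AC·BC·BC·BC·AC·BC·BC·BC·AC·BC·BC·BC·AC·BC·BC·BC·AC·BC·BC·BC·AC
    A ↦ BC
    C ↦ AC
  step 2 ⇒ step 3: BCBCBCBCBCBC ⇒ AA·AC·AA·AC·AA·AC·AA·AC·AA·AC·AA·AC
    B ↦ AA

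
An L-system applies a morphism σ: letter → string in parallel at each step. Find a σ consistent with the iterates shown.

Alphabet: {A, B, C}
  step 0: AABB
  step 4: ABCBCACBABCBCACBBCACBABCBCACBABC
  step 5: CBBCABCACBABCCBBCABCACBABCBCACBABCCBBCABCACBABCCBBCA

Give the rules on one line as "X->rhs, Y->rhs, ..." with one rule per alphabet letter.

  step 4 ⇒ step 5: ABCBCACBABCBCACBBCACBABCBCACBABC ⇒ CB·BC·A·BC·A·CB·A·BC·CB·BC·A·BC·A·CB·A·BC·BC·A·CB·A·BC·CB·BC·A·BC·A·CB·A·BC·CB·BC·A
    A ↦ CB
    B ↦ BC
    C ↦ A

A->CB, B->BC, C->A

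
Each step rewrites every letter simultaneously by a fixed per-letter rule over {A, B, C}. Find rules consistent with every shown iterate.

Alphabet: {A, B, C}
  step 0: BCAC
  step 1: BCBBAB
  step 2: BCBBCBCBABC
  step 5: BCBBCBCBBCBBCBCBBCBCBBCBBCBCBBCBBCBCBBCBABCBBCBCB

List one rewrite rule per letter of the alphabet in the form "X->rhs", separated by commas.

A->BA, B->BC, C->B

  step 1 ⇒ step 2: BCBBAB ⇒ BC·B·BC·BC·BA·BC
    A ↦ BA
    B ↦ BC
    C ↦ B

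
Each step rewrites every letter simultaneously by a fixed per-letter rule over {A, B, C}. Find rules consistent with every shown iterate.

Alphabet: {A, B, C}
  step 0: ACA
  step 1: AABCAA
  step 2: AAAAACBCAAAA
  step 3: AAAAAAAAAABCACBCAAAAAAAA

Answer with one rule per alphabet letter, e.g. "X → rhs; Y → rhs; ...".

A->AA, B->AC, C->BC

  step 2 ⇒ step 3: AAAAACBCAAAA ⇒ AA·AA·AA·AA·AA·BC·AC·BC·AA·AA·AA·AA
    A ↦ AA
    B ↦ AC
    C ↦ BC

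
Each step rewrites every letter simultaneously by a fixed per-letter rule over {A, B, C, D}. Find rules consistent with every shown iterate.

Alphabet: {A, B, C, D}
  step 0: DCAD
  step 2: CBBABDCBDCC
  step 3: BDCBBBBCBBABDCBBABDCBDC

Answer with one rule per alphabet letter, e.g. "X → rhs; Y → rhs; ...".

  step 2 ⇒ step 3: CBBABDCBDCC ⇒ BDC·BB·BB·C·BB·A·BDC·BB·A·BDC·BDC
    A ↦ C
    B ↦ BB
    C ↦ BDC
    D ↦ A

A->C, B->BB, C->BDC, D->A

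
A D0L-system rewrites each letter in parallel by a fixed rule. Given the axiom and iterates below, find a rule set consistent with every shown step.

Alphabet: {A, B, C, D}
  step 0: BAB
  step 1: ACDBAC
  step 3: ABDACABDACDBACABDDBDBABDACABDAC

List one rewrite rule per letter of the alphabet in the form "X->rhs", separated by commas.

  step 0 ⇒ step 1: BAB ⇒ AC·DB·AC
    A ↦ DB
    B ↦ AC
    C ↦ DB  (constrained at step 1)
    D ↦ ABD  (constrained at step 1)

A->DB, B->AC, C->DB, D->ABD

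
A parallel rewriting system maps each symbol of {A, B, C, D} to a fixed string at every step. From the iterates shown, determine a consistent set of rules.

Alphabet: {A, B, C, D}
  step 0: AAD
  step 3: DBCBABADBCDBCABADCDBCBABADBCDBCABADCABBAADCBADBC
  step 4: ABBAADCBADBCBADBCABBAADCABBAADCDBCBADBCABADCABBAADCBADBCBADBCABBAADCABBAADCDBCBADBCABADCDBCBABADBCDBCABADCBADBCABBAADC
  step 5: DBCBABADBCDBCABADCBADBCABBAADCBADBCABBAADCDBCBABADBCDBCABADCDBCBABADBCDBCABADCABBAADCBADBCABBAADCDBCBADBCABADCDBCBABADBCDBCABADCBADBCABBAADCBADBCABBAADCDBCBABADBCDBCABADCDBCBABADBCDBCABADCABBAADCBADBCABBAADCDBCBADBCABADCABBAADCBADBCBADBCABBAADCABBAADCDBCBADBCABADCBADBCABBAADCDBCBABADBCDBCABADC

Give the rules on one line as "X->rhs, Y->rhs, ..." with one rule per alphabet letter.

  step 4 ⇒ step 5: ABBAADCBADBCBADBCABBAADCABBAADCDBCBADBCABADCABBAADCBADBCBADBCABBAADCABBAADCDBCBADBCABADCDBCBABADBCDBCABADCBADBCABBAADC ⇒ DBC·BA·BA·DBC·DBC·AB·ADC·BA·DBC·AB·BA·ADC·BA·DBC·AB·BA·ADC·DBC·BA·BA·DBC·DBC·AB·ADC·DBC·BA·BA·DBC·DBC·AB·ADC·AB·BA·ADC·BA·DBC·AB·BA·ADC·DBC·BA·DBC·AB·ADC·DBC·BA·BA·DBC·DBC·AB·ADC·BA·DBC·AB·BA·ADC·BA·DBC·AB·BA·ADC·DBC·BA·BA·DBC·DBC·AB·ADC·DBC·BA·BA·DBC·DBC·AB·ADC·AB·BA·ADC·BA·DBC·AB·BA·ADC·DBC·BA·DBC·AB·ADC·AB·BA·ADC·BA·DBC·BA·DBC·AB·BA·ADC·AB·BA·ADC·DBC·BA·DBC·AB·ADC·BA·DBC·AB·BA·ADC·DBC·BA·BA·DBC·DBC·AB·ADC
    A ↦ DBC
    B ↦ BA
    C ↦ ADC
    D ↦ AB

A->DBC, B->BA, C->ADC, D->AB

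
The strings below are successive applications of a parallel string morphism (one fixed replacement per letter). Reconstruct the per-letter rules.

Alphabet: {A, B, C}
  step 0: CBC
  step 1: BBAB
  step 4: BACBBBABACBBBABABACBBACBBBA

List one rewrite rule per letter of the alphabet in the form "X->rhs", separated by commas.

A->CB, B->BA, C->B

  step 0 ⇒ step 1: CBC ⇒ B·BA·B
    B ↦ BA
    C ↦ B
    A ↦ CB  (constrained at step 1)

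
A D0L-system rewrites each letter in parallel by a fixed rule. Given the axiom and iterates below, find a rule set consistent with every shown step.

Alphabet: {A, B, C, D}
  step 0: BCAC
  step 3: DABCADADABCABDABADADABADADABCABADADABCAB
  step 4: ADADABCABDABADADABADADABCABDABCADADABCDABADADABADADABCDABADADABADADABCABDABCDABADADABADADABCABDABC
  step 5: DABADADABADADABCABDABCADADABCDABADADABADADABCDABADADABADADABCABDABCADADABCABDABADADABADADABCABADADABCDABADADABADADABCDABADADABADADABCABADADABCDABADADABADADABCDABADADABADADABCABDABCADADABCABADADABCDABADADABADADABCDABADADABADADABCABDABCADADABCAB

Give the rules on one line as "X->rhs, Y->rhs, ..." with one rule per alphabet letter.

A->DAB, B->C, C->AB, D->ADA

  step 4 ⇒ step 5: ADADABCABDABADADABADADABCABDABCADADABCDABADADABADADABCDABADADABADADABCABDABCDABADADABADADABCABDABC ⇒ DAB·ADA·DAB·ADA·DAB·C·AB·DAB·C·ADA·DAB·C·DAB·ADA·DAB·ADA·DAB·C·DAB·ADA·DAB·ADA·DAB·C·AB·DAB·C·ADA·DAB·C·AB·DAB·ADA·DAB·ADA·DAB·C·AB·ADA·DAB·C·DAB·ADA·DAB·ADA·DAB·C·DAB·ADA·DAB·ADA·DAB·C·AB·ADA·DAB·C·DAB·ADA·DAB·ADA·DAB·C·DAB·ADA·DAB·ADA·DAB·C·AB·DAB·C·ADA·DAB·C·AB·ADA·DAB·C·DAB·ADA·DAB·ADA·DAB·C·DAB·ADA·DAB·ADA·DAB·C·AB·DAB·C·ADA·DAB·C·AB
    A ↦ DAB
    B ↦ C
    C ↦ AB
    D ↦ ADA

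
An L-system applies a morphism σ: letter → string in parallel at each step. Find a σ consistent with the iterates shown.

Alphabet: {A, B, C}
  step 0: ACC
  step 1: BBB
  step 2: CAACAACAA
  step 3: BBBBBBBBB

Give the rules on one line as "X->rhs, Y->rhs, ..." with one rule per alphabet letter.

  step 2 ⇒ step 3: CAACAACAA ⇒ B·B·B·B·B·B·B·B·B
    A ↦ B
    C ↦ B
  step 1 ⇒ step 2: BBB ⇒ CAA·CAA·CAA
    B ↦ CAA

A->B, B->CAA, C->B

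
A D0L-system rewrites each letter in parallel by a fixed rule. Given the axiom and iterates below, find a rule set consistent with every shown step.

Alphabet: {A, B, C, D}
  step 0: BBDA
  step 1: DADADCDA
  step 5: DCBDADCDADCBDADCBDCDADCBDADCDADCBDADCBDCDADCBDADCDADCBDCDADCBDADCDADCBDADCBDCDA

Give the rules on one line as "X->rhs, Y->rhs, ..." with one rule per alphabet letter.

  step 0 ⇒ step 1: BBDA ⇒ DA·DA·DC·DA
    A ↦ DA
    B ↦ DA
    D ↦ DC
    C ↦ B  (constrained at step 1)

A->DA, B->DA, C->B, D->DC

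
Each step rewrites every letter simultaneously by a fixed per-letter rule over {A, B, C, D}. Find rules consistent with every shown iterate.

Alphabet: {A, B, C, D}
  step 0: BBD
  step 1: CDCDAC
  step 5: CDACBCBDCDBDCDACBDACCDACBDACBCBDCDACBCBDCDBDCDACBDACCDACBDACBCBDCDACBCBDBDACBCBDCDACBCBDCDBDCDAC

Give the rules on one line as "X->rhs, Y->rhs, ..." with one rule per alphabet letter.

A->BC, B->CD, C->BD, D->AC

  step 0 ⇒ step 1: BBD ⇒ CD·CD·AC
    B ↦ CD
    D ↦ AC
    A ↦ BC  (constrained at step 1)
    C ↦ BD  (constrained at step 1)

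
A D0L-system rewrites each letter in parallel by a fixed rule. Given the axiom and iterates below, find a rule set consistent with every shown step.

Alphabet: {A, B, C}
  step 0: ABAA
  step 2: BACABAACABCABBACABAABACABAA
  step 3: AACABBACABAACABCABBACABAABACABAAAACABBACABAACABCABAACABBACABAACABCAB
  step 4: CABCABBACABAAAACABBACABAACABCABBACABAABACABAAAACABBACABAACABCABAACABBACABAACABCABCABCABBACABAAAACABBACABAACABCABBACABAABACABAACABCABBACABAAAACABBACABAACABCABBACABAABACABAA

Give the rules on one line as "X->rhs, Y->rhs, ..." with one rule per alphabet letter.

  step 3 ⇒ step 4: AACABBACABAACABCABBACABAABACABAAAACABBACABAACABCABAACABBACABAACABCAB ⇒ CAB·CAB·BA·CAB·AA·AA·CAB·BA·CAB·AA·CAB·CAB·BA·CAB·AA·BA·CAB·AA·AA·CAB·BA·CAB·AA·CAB·CAB·AA·CAB·BA·CAB·AA·CAB·CAB·CAB·CAB·BA·CAB·AA·AA·CAB·BA·CAB·AA·CAB·CAB·BA·CAB·AA·BA·CAB·AA·CAB·CAB·BA·CAB·AA·AA·CAB·BA·CAB·AA·CAB·CAB·BA·CAB·AA·BA·CAB·AA
    A ↦ CAB
    B ↦ AA
    C ↦ BA

A->CAB, B->AA, C->BA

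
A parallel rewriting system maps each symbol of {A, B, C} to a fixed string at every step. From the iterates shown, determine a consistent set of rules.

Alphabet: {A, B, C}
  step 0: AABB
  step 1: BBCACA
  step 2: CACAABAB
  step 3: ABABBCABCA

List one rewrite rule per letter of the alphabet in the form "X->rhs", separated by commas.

A->B, B->CA, C->A

  step 2 ⇒ step 3: CACAABAB ⇒ A·B·A·B·B·CA·B·CA
    A ↦ B
    B ↦ CA
    C ↦ A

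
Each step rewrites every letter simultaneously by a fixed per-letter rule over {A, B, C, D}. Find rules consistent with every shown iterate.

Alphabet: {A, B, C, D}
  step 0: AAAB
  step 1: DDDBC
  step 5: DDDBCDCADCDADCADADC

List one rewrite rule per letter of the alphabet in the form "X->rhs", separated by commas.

  step 0 ⇒ step 1: AAAB ⇒ D·D·D·BC
    A ↦ D
    B ↦ BC
    C ↦ DC  (constrained at step 1)
    D ↦ A  (constrained at step 1)

A->D, B->BC, C->DC, D->A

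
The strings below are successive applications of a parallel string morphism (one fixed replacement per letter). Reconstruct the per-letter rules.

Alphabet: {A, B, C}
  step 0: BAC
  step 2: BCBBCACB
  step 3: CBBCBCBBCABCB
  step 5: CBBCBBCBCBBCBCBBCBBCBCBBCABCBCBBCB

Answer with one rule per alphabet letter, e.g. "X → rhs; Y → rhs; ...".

  step 2 ⇒ step 3: BCBBCACB ⇒ CB·B·CB·CB·B·CA·B·CB
    A ↦ CA
    B ↦ CB
    C ↦ B

A->CA, B->CB, C->B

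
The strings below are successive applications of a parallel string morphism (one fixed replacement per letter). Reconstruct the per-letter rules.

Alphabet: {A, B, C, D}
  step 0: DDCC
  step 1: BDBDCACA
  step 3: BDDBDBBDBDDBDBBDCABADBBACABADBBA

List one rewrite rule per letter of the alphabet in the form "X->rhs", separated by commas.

  step 0 ⇒ step 1: DDCC ⇒ BD·BD·CA·CA
    C ↦ CA
    D ↦ BD
    A ↦ BA  (constrained at step 1)
    B ↦ DB  (constrained at step 1)

A->BA, B->DB, C->CA, D->BD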